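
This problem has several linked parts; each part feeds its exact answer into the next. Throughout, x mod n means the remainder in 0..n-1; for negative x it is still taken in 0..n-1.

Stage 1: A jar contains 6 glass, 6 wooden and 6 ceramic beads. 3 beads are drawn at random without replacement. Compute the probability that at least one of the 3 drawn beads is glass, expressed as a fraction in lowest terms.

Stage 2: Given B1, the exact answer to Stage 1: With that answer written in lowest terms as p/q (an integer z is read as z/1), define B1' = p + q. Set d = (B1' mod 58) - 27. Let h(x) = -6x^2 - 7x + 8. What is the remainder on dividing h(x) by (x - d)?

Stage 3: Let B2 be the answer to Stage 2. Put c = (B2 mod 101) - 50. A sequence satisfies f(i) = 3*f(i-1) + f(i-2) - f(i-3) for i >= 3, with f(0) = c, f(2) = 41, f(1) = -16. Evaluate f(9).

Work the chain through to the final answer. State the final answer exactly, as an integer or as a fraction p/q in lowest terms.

Stage 1: total draws C(18,3) = 816; complement C(12,3) = 220; favorable 816 - 220 = 596; P = 149/204; answer 149/204
Stage 2: B1 = 149/204; threaded value p + q = 353; d = -22; remainder = value at the root: -6*(-22)^2 - 7*(-22)^1 + 8 = (-2904) + (154) + (8) = -2742; answer -2742
Stage 3: B2 = -2742; c = 36; f(3) = 3*(41) + 1*(-16) - 1*(36) = 71; iterating: f(3)=71, f(4)=270, f(5)=840, f(6)=2719, f(7)=8727, f(8)=28060, f(9)=90188; answer 90188

90188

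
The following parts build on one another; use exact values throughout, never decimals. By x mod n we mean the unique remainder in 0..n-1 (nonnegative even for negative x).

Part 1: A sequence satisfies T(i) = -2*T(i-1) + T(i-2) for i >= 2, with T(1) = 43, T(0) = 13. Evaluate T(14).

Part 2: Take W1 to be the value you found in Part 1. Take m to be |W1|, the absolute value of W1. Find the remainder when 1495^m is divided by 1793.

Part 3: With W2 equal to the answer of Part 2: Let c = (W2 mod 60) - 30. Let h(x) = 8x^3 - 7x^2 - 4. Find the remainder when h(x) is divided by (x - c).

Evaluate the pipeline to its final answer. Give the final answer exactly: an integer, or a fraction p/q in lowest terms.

Part 1: T(2) = -2*(43) + 1*(13) = -73; iterating: T(2)=-73, T(3)=189, T(4)=-451, T(5)=1091, T(6)=-2633, T(7)=6357, T(8)=-15347, T(9)=37051, T(10)=-89449, T(11)=215949, T(12)=-521347, T(13)=1258643, T(14)=-3038633; answer -3038633
Part 2: W1 = -3038633; m = 3038633; squarings mod 1793: 1495^1=1495, 1495^2=947, 1495^4=309, 1495^8=452, 1495^16=1695, 1495^32=639, 1495^64=1310, 1495^128=199, 1495^256=155, 1495^512=716, 1495^1024=1651, 1495^2048=441, 1495^4096=837, 1495^8192=1299, 1495^16384=188, 1495^32768=1277, 1495^65536=892, 1495^131072=1365, 1495^262144=298, 1495^524288=947, 1495^1048576=309, 1495^2097152=452; 1495^3038633 = 1495^1 * 1495^8 * 1495^32 * 1495^128 * 1495^256 * 1495^1024 * 1495^2048 * 1495^4096 * 1495^16384 * 1495^131072 * 1495^262144 * 1495^524288 * 1495^2097152 = 1077 (mod 1793); answer 1077
Part 3: W2 = 1077; c = 27; remainder = value at the root: 8*(27)^3 - 7*(27)^2 - 4 = (157464) + (-5103) + (-4) = 152357; answer 152357

152357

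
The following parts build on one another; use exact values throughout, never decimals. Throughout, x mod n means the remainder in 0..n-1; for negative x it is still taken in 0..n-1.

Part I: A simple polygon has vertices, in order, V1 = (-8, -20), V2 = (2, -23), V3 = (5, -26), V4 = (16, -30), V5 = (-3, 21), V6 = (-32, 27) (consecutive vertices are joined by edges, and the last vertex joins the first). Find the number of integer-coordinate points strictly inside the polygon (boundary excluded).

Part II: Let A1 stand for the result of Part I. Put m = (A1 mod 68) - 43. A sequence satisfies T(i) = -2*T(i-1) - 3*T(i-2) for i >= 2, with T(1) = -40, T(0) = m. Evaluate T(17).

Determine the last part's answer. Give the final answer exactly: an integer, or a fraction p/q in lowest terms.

Part I: cross terms: (-8*-23 - 2*-20)=224, (2*-26 - 5*-23)=63, (5*-30 - 16*-26)=266, (16*21 - -3*-30)=246, (-3*27 - -32*21)=591, (-32*-20 - -8*27)=856; twice the area = |2246| = 2246; area = 1123; boundary points = 1 + 3 + 1 + 1 + 1 + 1 = 8; strictly interior points = area - boundary/2 + 1 = 1120; answer 1120
Part II: A1 = 1120; m = -11; T(2) = -2*(-40) - 3*(-11) = 113; iterating: T(2)=113, T(3)=-106, T(4)=-127, T(5)=572, T(6)=-763, T(7)=-190, T(8)=2669, T(9)=-4768, T(10)=1529, T(11)=11246, T(12)=-27079, T(13)=20420, T(14)=40397, T(15)=-142054, T(16)=162917, T(17)=100328; answer 100328

100328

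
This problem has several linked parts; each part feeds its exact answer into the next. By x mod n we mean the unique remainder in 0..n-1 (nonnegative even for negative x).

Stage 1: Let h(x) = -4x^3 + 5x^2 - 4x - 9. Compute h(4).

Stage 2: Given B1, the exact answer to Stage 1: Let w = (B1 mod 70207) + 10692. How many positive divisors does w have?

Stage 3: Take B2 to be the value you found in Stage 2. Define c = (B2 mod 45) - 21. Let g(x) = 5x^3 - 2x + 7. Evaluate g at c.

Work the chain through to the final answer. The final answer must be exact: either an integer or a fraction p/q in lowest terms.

-10952

Stage 1: -4*(4)^3 + 5*(4)^2 - 4*(4)^1 - 9 = (-256) + (80) + (-16) + (-9) = -201; answer -201
Stage 2: B1 = -201; w = 80698; 80698 = 2 * 157 * 257; number of divisors = (1+1) * (1+1) * (1+1) = 8; answer 8
Stage 3: B2 = 8; c = -13; 5*(-13)^3 - 2*(-13)^1 + 7 = (-10985) + (26) + (7) = -10952; answer -10952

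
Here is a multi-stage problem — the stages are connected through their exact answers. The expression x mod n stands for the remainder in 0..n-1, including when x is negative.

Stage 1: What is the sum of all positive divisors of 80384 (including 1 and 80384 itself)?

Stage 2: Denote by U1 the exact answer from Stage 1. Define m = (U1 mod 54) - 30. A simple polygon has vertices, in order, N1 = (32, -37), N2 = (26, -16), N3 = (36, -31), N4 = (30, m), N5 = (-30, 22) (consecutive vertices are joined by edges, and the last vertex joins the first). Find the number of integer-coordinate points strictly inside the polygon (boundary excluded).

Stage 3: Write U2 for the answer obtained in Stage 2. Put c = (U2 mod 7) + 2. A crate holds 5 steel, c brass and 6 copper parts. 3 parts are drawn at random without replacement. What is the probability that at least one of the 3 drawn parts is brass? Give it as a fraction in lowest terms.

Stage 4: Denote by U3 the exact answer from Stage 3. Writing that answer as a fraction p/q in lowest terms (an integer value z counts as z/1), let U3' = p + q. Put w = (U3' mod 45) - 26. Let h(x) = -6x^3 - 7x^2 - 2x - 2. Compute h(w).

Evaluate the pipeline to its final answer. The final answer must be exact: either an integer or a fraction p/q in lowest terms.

Stage 1: 80384 = 2^9 * 157; sigma = (1 + 2 + 4 + 8 + 16 + 32 + 64 + 128 + 256 + 512) * (1 + 157) = 1023 * 158 = 161634; answer 161634
Stage 2: U1 = 161634; m = -18; cross terms: (32*-16 - 26*-37)=450, (26*-31 - 36*-16)=-230, (36*-18 - 30*-31)=282, (30*22 - -30*-18)=120, (-30*-37 - 32*22)=406; twice the area = |1028| = 1028; area = 514; boundary points = 3 + 5 + 1 + 20 + 1 = 30; strictly interior points = area - boundary/2 + 1 = 500; answer 500
Stage 3: U2 = 500; c = 5; total draws C(16,3) = 560; complement C(11,3) = 165; favorable 560 - 165 = 395; P = 79/112; answer 79/112
Stage 4: U3 = 79/112; threaded value p + q = 191; w = -15; -6*(-15)^3 - 7*(-15)^2 - 2*(-15)^1 - 2 = (20250) + (-1575) + (30) + (-2) = 18703; answer 18703

18703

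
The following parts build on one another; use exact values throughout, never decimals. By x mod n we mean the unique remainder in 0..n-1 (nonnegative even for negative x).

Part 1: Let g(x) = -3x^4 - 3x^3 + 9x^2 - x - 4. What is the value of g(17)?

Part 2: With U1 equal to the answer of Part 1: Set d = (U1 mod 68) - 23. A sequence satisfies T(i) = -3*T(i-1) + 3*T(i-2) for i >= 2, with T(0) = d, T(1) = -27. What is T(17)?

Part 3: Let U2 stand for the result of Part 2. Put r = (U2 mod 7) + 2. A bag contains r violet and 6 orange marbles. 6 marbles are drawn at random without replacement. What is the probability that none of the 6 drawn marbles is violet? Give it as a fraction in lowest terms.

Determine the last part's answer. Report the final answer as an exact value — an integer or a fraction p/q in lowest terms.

Part 1: -3*(17)^4 - 3*(17)^3 + 9*(17)^2 - 1*(17)^1 - 4 = (-250563) + (-14739) + (2601) + (-17) + (-4) = -262722; answer -262722
Part 2: U1 = -262722; d = 7; T(2) = -3*(-27) + 3*(7) = 102; iterating: T(2)=102, T(3)=-387, T(4)=1467, T(5)=-5562, T(6)=21087, T(7)=-79947, T(8)=303102, T(9)=-1149147, T(10)=4356747, T(11)=-16517682, T(12)=62623287, T(13)=-237422907, T(14)=900138582, T(15)=-3412684467, T(16)=12938469147, T(17)=-49053460842; answer -49053460842
Part 3: U2 = -49053460842; r = 8; total draws C(14,6) = 3003; favorable C(6,6) = 1; P = 1/3003; answer 1/3003

1/3003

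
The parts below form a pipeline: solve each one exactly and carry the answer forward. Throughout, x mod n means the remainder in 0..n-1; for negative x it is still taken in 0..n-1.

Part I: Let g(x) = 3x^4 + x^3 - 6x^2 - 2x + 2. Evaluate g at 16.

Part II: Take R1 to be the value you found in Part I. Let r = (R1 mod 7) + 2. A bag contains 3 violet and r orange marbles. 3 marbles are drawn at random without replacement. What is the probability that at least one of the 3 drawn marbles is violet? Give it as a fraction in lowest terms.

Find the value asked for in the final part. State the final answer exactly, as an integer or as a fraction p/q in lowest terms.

Part I: 3*(16)^4 + 1*(16)^3 - 6*(16)^2 - 2*(16)^1 + 2 = (196608) + (4096) + (-1536) + (-32) + (2) = 199138; answer 199138
Part II: R1 = 199138; r = 4; total draws C(7,3) = 35; complement C(4,3) = 4; favorable 35 - 4 = 31; P = 31/35; answer 31/35

31/35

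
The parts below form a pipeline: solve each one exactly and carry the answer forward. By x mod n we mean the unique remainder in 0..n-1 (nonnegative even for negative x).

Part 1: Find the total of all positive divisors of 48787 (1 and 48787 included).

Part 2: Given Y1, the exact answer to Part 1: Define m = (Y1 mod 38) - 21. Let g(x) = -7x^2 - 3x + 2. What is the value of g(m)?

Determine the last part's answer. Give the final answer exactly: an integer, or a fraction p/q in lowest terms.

Part 1: 48787 is prime, so its only divisors are 1 and 48787; sigma = 1 + 48787 = 48788; answer 48788
Part 2: Y1 = 48788; m = 13; -7*(13)^2 - 3*(13)^1 + 2 = (-1183) + (-39) + (2) = -1220; answer -1220

-1220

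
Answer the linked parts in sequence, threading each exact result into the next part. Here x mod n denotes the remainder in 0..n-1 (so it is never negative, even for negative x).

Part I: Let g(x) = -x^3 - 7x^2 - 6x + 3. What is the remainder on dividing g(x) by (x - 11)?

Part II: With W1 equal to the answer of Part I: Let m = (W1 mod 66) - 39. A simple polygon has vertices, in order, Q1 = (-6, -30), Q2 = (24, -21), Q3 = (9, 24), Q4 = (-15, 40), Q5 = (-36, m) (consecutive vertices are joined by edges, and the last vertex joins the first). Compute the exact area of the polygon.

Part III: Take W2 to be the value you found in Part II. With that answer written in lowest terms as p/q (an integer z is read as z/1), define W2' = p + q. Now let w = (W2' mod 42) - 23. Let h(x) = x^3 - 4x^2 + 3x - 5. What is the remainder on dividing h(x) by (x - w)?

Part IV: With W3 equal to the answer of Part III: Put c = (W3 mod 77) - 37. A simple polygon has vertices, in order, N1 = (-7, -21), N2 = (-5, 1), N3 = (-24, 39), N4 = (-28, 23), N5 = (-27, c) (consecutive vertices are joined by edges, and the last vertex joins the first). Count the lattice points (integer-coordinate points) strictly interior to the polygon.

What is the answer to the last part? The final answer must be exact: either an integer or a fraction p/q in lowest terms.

Part I: remainder = value at the root: -1*(11)^3 - 7*(11)^2 - 6*(11)^1 + 3 = (-1331) + (-847) + (-66) + (3) = -2241; answer -2241
Part II: W1 = -2241; m = -36; cross terms: (-6*-21 - 24*-30)=846, (24*24 - 9*-21)=765, (9*40 - -15*24)=720, (-15*-36 - -36*40)=1980, (-36*-30 - -6*-36)=864; twice the area = |5175| = 5175; area = 5175/2; answer 5175/2
Part III: W2 = 5175/2; threaded value p + q = 5177; w = -12; remainder = value at the root: 1*(-12)^3 - 4*(-12)^2 + 3*(-12)^1 - 5 = (-1728) + (-576) + (-36) + (-5) = -2345; answer -2345
Part IV: W3 = -2345; c = 5; cross terms: (-7*1 - -5*-21)=-112, (-5*39 - -24*1)=-171, (-24*23 - -28*39)=540, (-28*5 - -27*23)=481, (-27*-21 - -7*5)=602; twice the area = |1340| = 1340; area = 670; boundary points = 2 + 19 + 4 + 1 + 2 = 28; strictly interior points = area - boundary/2 + 1 = 657; answer 657

657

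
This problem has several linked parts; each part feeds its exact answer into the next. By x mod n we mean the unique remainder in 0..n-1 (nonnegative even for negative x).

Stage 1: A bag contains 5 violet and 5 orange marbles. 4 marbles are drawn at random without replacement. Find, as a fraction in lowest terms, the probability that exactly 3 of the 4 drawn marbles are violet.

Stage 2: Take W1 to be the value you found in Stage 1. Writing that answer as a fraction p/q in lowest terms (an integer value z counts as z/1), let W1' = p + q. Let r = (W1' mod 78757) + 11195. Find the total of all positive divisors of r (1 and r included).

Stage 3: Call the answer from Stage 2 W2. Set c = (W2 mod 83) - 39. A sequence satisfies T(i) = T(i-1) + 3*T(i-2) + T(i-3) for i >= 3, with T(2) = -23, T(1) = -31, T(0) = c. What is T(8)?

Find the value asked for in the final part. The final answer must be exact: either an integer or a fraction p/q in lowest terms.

-6008

Stage 1: total draws C(10,4) = 210; favorable C(5,3)*C(5,1) = 50; P = 5/21; answer 5/21
Stage 2: W1 = 5/21; threaded value p + q = 26; r = 11221; 11221 = 7^2 * 229; sigma = (1 + 7 + 49) * (1 + 229) = 57 * 230 = 13110; answer 13110
Stage 3: W2 = 13110; c = 40; T(3) = 1*(-23) + 3*(-31) + 1*(40) = -76; iterating: T(3)=-76, T(4)=-176, T(5)=-427, T(6)=-1031, T(7)=-2488, T(8)=-6008; answer -6008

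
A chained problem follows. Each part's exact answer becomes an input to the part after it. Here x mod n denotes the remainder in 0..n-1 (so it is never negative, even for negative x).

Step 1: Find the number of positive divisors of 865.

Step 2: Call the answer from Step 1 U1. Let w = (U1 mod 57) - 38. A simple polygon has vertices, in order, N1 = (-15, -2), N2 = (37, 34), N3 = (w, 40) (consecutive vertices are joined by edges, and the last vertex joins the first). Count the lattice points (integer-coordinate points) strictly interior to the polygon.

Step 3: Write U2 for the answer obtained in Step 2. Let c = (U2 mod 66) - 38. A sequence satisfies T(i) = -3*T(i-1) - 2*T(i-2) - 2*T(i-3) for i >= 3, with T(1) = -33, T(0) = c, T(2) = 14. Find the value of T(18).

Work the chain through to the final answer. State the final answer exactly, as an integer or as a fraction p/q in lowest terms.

12988438

Step 1: 865 = 5 * 173; number of divisors = (1+1) * (1+1) = 4; answer 4
Step 2: U1 = 4; w = -34; cross terms: (-15*34 - 37*-2)=-436, (37*40 - -34*34)=2636, (-34*-2 - -15*40)=668; twice the area = |2868| = 2868; area = 1434; boundary points = 4 + 1 + 1 = 6; strictly interior points = area - boundary/2 + 1 = 1432; answer 1432
Step 3: U2 = 1432; c = 8; T(3) = -3*(14) - 2*(-33) - 2*(8) = 8; iterating: T(3)=8, T(4)=14, T(5)=-86, T(6)=214, T(7)=-498, T(8)=1238, T(9)=-3146, T(10)=7958, T(11)=-20058, T(12)=50550, T(13)=-127450, T(14)=321366, T(15)=-810298, T(16)=2043062, T(17)=-5151322, T(18)=12988438; answer 12988438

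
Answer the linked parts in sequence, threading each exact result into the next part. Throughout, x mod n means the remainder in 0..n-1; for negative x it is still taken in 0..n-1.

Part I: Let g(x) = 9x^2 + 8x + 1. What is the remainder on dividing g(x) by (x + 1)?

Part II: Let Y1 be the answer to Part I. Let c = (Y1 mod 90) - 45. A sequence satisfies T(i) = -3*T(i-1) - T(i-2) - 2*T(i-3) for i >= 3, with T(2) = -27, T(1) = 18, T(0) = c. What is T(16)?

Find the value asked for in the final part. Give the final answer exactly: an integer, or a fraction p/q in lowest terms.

-150968680

Part I: remainder = value at the root: 9*(-1)^2 + 8*(-1)^1 + 1 = (9) + (-8) + (1) = 2; answer 2
Part II: Y1 = 2; c = -43; T(3) = -3*(-27) - 1*(18) - 2*(-43) = 149; iterating: T(3)=149, T(4)=-456, T(5)=1273, T(6)=-3661, T(7)=10622, T(8)=-30751, T(9)=88953, T(10)=-257352, T(11)=744605, T(12)=-2154369, T(13)=6233206, T(14)=-18034459, T(15)=52178909, T(16)=-150968680; answer -150968680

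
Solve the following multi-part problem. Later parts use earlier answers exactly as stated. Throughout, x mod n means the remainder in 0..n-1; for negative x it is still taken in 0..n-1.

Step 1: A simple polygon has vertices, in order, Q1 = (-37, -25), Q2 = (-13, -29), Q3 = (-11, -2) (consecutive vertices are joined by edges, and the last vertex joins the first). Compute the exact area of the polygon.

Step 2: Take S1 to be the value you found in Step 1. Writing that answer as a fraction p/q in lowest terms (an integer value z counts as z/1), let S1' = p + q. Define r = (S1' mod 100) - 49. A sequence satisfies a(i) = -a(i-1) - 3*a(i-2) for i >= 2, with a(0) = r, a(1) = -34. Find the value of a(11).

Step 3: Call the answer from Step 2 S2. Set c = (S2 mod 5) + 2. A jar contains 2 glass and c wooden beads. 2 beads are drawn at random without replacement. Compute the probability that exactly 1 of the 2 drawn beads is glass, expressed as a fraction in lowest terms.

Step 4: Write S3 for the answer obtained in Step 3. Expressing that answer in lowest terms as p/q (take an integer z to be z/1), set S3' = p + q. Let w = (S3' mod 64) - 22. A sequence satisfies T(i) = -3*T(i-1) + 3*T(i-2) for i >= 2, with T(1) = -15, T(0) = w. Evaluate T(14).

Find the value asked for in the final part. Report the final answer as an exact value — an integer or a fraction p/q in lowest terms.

611957592

Step 1: cross terms: (-37*-29 - -13*-25)=748, (-13*-2 - -11*-29)=-293, (-11*-25 - -37*-2)=201; twice the area = |656| = 656; area = 328; answer 328
Step 2: S1 = 328; threaded value p + q = 329; r = -20; a(2) = -1*(-34) - 3*(-20) = 94; iterating: a(2)=94, a(3)=8, a(4)=-290, a(5)=266, a(6)=604, a(7)=-1402, a(8)=-410, a(9)=4616, a(10)=-3386, a(11)=-10462; answer -10462
Step 3: S2 = -10462; c = 5; total draws C(7,2) = 21; favorable C(2,1)*C(5,1) = 10; P = 10/21; answer 10/21
Step 4: S3 = 10/21; threaded value p + q = 31; w = 9; T(2) = -3*(-15) + 3*(9) = 72; iterating: T(2)=72, T(3)=-261, T(4)=999, T(5)=-3780, T(6)=14337, T(7)=-54351, T(8)=206064, T(9)=-781245, T(10)=2961927, T(11)=-11229516, T(12)=42574329, T(13)=-161411535, T(14)=611957592; answer 611957592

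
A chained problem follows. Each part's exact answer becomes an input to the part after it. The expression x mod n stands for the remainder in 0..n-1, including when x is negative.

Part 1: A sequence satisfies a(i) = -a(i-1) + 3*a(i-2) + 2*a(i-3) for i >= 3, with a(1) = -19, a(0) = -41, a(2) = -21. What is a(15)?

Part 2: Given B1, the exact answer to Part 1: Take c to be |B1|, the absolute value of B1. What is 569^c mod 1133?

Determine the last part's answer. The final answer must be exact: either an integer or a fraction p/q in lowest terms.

185

Part 1: a(3) = -1*(-21) + 3*(-19) + 2*(-41) = -118; iterating: a(3)=-118, a(4)=17, a(5)=-413, a(6)=228, a(7)=-1433, a(8)=1291, a(9)=-5134, a(10)=6141, a(11)=-18961, a(12)=27116, a(13)=-71717, a(14)=115143, a(15)=-276062; answer -276062
Part 2: B1 = -276062; c = 276062; squarings mod 1133: 569^1=569, 569^2=856, 569^4=818, 569^8=654, 569^16=575, 569^32=922, 569^64=334, 569^128=522, 569^256=564, 569^512=856, 569^1024=818, 569^2048=654, 569^4096=575, 569^8192=922, 569^16384=334, 569^32768=522, 569^65536=564, 569^131072=856, 569^262144=818; 569^276062 = 569^2 * 569^4 * 569^8 * 569^16 * 569^64 * 569^512 * 569^1024 * 569^4096 * 569^8192 * 569^262144 = 185 (mod 1133); answer 185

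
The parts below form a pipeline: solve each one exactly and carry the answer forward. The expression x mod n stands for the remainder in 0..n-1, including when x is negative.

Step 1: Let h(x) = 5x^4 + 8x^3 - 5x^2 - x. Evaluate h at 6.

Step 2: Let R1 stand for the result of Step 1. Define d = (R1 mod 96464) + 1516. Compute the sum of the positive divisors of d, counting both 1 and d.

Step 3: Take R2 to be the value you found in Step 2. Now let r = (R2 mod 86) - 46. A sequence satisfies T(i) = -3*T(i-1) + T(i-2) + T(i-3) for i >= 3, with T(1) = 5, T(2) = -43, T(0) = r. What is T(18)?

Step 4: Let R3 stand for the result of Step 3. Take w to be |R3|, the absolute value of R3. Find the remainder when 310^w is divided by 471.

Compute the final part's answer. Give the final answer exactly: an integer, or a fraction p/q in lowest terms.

Step 1: 5*(6)^4 + 8*(6)^3 - 5*(6)^2 - 1*(6)^1 = (6480) + (1728) + (-180) + (-6) = 8022; answer 8022
Step 2: R1 = 8022; d = 9538; 9538 = 2 * 19 * 251; sigma = (1 + 2) * (1 + 19) * (1 + 251) = 3 * 20 * 252 = 15120; answer 15120
Step 3: R2 = 15120; r = 24; T(3) = -3*(-43) + 1*(5) + 1*(24) = 158; iterating: T(3)=158, T(4)=-512, T(5)=1651, T(6)=-5307, T(7)=17060, T(8)=-54836, T(9)=176261, T(10)=-566559, T(11)=1821102, T(12)=-5853604, T(13)=18815355, T(14)=-60478567, T(15)=194397452, T(16)=-624855568, T(17)=2008485589, T(18)=-6455914883; answer -6455914883
Step 4: R3 = -6455914883; w = 6455914883; squarings mod 471: 310^1=310, 310^2=16, 310^4=256, 310^8=67, 310^16=250, 310^32=328, 310^64=196, 310^128=265, 310^256=46, 310^512=232, 310^1024=130, 310^2048=415, 310^4096=310, 310^8192=16, 310^16384=256, 310^32768=67, 310^65536=250, 310^131072=328, 310^262144=196, 310^524288=265, 310^1048576=46, 310^2097152=232, 310^4194304=130, 310^8388608=415, 310^16777216=310, 310^33554432=16, 310^67108864=256, 310^134217728=67, 310^268435456=250, 310^536870912=328, 310^1073741824=196, 310^2147483648=265, 310^4294967296=46; 310^6455914883 = 310^1 * 310^2 * 310^128 * 310^256 * 310^4096 * 310^8192 * 310^16384 * 310^65536 * 310^262144 * 310^524288 * 310^4194304 * 310^8388608 * 310^2147483648 * 310^4294967296 = 16 (mod 471); answer 16

16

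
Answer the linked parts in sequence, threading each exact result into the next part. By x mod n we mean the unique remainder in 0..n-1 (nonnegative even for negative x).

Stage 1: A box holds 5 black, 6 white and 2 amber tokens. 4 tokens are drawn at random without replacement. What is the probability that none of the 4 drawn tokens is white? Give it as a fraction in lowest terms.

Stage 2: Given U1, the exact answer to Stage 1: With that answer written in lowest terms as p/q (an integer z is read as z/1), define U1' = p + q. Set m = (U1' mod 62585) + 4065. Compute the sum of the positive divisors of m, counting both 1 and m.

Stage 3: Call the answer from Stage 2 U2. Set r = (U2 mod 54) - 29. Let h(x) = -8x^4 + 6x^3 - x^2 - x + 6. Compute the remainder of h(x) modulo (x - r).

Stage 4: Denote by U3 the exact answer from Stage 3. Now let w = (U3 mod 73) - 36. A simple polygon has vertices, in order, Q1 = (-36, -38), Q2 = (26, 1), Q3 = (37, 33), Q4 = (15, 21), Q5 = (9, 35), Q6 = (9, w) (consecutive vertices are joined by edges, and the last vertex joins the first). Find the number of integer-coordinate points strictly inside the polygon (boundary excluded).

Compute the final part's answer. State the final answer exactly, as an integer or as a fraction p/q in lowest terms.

Stage 1: total draws C(13,4) = 715; favorable C(7,4) = 35; P = 7/143; answer 7/143
Stage 2: U1 = 7/143; threaded value p + q = 150; m = 4215; 4215 = 3 * 5 * 281; sigma = (1 + 3) * (1 + 5) * (1 + 281) = 4 * 6 * 282 = 6768; answer 6768
Stage 3: U2 = 6768; r = -11; remainder = value at the root: -8*(-11)^4 + 6*(-11)^3 - 1*(-11)^2 - 1*(-11)^1 + 6 = (-117128) + (-7986) + (-121) + (11) + (6) = -125218; answer -125218
Stage 4: U3 = -125218; w = 14; cross terms: (-36*1 - 26*-38)=952, (26*33 - 37*1)=821, (37*21 - 15*33)=282, (15*35 - 9*21)=336, (9*14 - 9*35)=-189, (9*-38 - -36*14)=162; twice the area = |2364| = 2364; area = 1182; boundary points = 1 + 1 + 2 + 2 + 21 + 1 = 28; strictly interior points = area - boundary/2 + 1 = 1169; answer 1169

1169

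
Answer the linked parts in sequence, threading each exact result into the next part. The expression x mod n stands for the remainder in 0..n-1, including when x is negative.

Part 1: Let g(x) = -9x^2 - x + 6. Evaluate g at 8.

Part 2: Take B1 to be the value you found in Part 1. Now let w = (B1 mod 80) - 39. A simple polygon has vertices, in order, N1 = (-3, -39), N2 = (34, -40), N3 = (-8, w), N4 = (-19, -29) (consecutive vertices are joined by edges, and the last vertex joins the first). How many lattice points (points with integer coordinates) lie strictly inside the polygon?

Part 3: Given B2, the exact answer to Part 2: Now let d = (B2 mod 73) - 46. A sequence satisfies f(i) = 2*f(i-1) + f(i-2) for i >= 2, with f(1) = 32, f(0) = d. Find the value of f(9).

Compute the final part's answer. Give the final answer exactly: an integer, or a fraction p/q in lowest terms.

Part 1: -9*(8)^2 - 1*(8)^1 + 6 = (-576) + (-8) + (6) = -578; answer -578
Part 2: B1 = -578; w = 23; cross terms: (-3*-40 - 34*-39)=1446, (34*23 - -8*-40)=462, (-8*-29 - -19*23)=669, (-19*-39 - -3*-29)=654; twice the area = |3231| = 3231; area = 3231/2; boundary points = 1 + 21 + 1 + 2 = 25; strictly interior points = area - boundary/2 + 1 = 1604; answer 1604
Part 3: B2 = 1604; d = 25; f(2) = 2*(32) + 1*(25) = 89; iterating: f(2)=89, f(3)=210, f(4)=509, f(5)=1228, f(6)=2965, f(7)=7158, f(8)=17281, f(9)=41720; answer 41720

41720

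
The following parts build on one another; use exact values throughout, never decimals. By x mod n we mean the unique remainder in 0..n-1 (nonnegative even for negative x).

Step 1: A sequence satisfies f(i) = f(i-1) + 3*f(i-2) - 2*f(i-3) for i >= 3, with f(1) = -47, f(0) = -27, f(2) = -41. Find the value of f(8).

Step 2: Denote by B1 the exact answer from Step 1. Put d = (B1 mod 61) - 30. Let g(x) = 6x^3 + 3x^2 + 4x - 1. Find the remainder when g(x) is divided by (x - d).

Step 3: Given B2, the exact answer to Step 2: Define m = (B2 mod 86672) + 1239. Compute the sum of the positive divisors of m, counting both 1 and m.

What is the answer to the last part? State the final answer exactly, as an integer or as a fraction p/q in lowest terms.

175128

Step 1: f(3) = 1*(-41) + 3*(-47) - 2*(-27) = -128; iterating: f(3)=-128, f(4)=-157, f(5)=-459, f(6)=-674, f(7)=-1737, f(8)=-2841; answer -2841
Step 2: B1 = -2841; d = -4; remainder = value at the root: 6*(-4)^3 + 3*(-4)^2 + 4*(-4)^1 - 1 = (-384) + (48) + (-16) + (-1) = -353; answer -353
Step 3: B2 = -353; m = 87558; 87558 = 2 * 3 * 14593; sigma = (1 + 2) * (1 + 3) * (1 + 14593) = 3 * 4 * 14594 = 175128; answer 175128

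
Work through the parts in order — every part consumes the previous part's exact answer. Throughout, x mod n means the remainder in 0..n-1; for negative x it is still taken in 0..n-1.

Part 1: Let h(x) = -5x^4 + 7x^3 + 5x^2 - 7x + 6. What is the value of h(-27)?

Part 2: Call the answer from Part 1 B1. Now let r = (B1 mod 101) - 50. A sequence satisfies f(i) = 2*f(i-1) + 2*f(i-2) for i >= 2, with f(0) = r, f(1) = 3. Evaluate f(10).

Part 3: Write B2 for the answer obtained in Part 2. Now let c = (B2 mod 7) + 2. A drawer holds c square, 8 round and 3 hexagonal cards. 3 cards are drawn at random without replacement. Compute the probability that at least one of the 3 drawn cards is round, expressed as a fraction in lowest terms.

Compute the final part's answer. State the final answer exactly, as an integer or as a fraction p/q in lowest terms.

Part 1: -5*(-27)^4 + 7*(-27)^3 + 5*(-27)^2 - 7*(-27)^1 + 6 = (-2657205) + (-137781) + (3645) + (189) + (6) = -2791146; answer -2791146
Part 2: B1 = -2791146; r = 40; f(2) = 2*(3) + 2*(40) = 86; iterating: f(2)=86, f(3)=178, f(4)=528, f(5)=1412, f(6)=3880, f(7)=10584, f(8)=28928, f(9)=79024, f(10)=215904; answer 215904
Part 3: B2 = 215904; c = 5; total draws C(16,3) = 560; complement C(8,3) = 56; favorable 560 - 56 = 504; P = 9/10; answer 9/10

9/10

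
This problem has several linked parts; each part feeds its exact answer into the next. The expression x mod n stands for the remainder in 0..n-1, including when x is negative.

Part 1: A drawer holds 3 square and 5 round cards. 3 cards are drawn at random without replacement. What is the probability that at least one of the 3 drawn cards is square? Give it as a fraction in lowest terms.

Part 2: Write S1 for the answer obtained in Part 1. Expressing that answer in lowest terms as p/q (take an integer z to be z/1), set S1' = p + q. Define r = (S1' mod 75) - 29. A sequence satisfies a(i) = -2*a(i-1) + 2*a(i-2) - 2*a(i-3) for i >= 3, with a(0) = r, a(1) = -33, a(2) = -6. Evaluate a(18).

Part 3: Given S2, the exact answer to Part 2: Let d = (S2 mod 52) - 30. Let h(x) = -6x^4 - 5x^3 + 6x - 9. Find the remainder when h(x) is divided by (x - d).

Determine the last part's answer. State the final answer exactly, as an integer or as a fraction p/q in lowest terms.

-77

Part 1: total draws C(8,3) = 56; complement C(5,3) = 10; favorable 56 - 10 = 46; P = 23/28; answer 23/28
Part 2: S1 = 23/28; threaded value p + q = 51; r = 22; a(3) = -2*(-6) + 2*(-33) - 2*(22) = -98; iterating: a(3)=-98, a(4)=250, a(5)=-684, a(6)=2064, a(7)=-5996, a(8)=17488, a(9)=-51096, a(10)=149160, a(11)=-435488, a(12)=1271488, a(13)=-3712272, a(14)=10838496, a(15)=-31644512, a(16)=92390560, a(17)=-269747136, a(18)=787564416; answer 787564416
Part 3: S2 = 787564416; d = -2; remainder = value at the root: -6*(-2)^4 - 5*(-2)^3 + 6*(-2)^1 - 9 = (-96) + (40) + (-12) + (-9) = -77; answer -77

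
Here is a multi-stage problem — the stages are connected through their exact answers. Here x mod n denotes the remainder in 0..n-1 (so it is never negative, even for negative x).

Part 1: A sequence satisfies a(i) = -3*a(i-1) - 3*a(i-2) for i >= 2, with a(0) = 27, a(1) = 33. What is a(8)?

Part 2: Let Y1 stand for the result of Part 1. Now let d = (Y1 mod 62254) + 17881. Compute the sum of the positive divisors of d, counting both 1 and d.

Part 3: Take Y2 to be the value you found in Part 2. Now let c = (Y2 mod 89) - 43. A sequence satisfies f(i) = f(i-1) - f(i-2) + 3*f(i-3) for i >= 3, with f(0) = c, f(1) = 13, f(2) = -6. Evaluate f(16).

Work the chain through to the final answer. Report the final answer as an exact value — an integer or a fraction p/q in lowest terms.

Part 1: a(2) = -3*(33) - 3*(27) = -180; iterating: a(2)=-180, a(3)=441, a(4)=-783, a(5)=1026, a(6)=-729, a(7)=-891, a(8)=4860; answer 4860
Part 2: Y1 = 4860; d = 22741; 22741 is prime, so its only divisors are 1 and 22741; sigma = 1 + 22741 = 22742; answer 22742
Part 3: Y2 = 22742; c = 4; f(3) = 1*(-6) - 1*(13) + 3*(4) = -7; iterating: f(3)=-7, f(4)=38, f(5)=27, f(6)=-32, f(7)=55, f(8)=168, f(9)=17, f(10)=14, f(11)=501, f(12)=538, f(13)=79, f(14)=1044, f(15)=2579, f(16)=1772; answer 1772

1772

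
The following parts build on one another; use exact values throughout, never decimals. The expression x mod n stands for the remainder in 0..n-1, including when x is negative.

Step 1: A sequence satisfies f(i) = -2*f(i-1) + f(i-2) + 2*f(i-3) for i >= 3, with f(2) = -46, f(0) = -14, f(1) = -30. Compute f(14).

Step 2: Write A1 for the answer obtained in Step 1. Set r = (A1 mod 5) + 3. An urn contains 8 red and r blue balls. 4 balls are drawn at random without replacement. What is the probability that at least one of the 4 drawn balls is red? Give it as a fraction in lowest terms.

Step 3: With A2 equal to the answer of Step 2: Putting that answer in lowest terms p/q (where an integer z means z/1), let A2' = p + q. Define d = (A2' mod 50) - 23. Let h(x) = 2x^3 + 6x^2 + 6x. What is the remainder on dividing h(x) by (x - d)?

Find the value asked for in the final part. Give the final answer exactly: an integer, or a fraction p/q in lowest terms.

248

Step 1: f(3) = -2*(-46) + 1*(-30) + 2*(-14) = 34; iterating: f(3)=34, f(4)=-174, f(5)=290, f(6)=-686, f(7)=1314, f(8)=-2734, f(9)=5410, f(10)=-10926, f(11)=21794, f(12)=-43694, f(13)=87330, f(14)=-174766; answer -174766
Step 2: A1 = -174766; r = 7; total draws C(15,4) = 1365; complement C(7,4) = 35; favorable 1365 - 35 = 1330; P = 38/39; answer 38/39
Step 3: A2 = 38/39; threaded value p + q = 77; d = 4; remainder = value at the root: 2*(4)^3 + 6*(4)^2 + 6*(4)^1 = (128) + (96) + (24) = 248; answer 248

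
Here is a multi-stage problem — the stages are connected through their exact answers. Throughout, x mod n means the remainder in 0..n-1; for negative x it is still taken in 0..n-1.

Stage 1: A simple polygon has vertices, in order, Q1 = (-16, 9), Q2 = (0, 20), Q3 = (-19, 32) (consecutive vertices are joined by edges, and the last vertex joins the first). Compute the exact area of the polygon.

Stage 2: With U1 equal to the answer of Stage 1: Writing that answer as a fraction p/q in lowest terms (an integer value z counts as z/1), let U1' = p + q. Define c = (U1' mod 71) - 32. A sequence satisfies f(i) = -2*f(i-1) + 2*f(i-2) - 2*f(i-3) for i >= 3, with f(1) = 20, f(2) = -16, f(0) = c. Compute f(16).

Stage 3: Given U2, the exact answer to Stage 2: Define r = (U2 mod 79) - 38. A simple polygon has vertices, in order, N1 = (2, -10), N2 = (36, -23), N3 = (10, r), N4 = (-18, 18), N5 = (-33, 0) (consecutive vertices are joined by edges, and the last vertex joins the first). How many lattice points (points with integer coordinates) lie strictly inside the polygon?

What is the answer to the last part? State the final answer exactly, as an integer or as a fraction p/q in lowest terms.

Stage 1: cross terms: (-16*20 - 0*9)=-320, (0*32 - -19*20)=380, (-19*9 - -16*32)=341; twice the area = |401| = 401; area = 401/2; answer 401/2
Stage 2: U1 = 401/2; threaded value p + q = 403; c = 16; f(3) = -2*(-16) + 2*(20) - 2*(16) = 40; iterating: f(3)=40, f(4)=-152, f(5)=416, f(6)=-1216, f(7)=3568, f(8)=-10400, f(9)=30368, f(10)=-88672, f(11)=258880, f(12)=-755840, f(13)=2206784, f(14)=-6443008, f(15)=18811264, f(16)=-54922112; answer -54922112
Stage 3: U2 = -54922112; r = -7; cross terms: (2*-23 - 36*-10)=314, (36*-7 - 10*-23)=-22, (10*18 - -18*-7)=54, (-18*0 - -33*18)=594, (-33*-10 - 2*0)=330; twice the area = |1270| = 1270; area = 635; boundary points = 1 + 2 + 1 + 3 + 5 = 12; strictly interior points = area - boundary/2 + 1 = 630; answer 630

630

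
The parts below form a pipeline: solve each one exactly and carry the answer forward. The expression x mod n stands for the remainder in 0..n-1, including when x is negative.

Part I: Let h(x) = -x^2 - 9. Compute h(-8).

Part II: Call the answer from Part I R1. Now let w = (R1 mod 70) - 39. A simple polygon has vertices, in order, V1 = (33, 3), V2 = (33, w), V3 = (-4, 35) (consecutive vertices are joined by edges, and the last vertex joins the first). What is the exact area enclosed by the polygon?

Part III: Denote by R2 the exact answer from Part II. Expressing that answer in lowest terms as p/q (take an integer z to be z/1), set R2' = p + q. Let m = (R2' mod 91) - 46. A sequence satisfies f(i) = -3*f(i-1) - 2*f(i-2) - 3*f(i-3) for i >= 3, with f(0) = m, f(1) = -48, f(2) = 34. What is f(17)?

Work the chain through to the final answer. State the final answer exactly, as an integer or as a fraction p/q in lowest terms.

Part I: -1*(-8)^2 - 9 = (-64) + (-9) = -73; answer -73
Part II: R1 = -73; w = 28; cross terms: (33*28 - 33*3)=825, (33*35 - -4*28)=1267, (-4*3 - 33*35)=-1167; twice the area = |925| = 925; area = 925/2; answer 925/2
Part III: R2 = 925/2; threaded value p + q = 927; m = -29; f(3) = -3*(34) - 2*(-48) - 3*(-29) = 81; iterating: f(3)=81, f(4)=-167, f(5)=237, f(6)=-620, f(7)=1887, f(8)=-5132, f(9)=13482, f(10)=-35843, f(11)=95961, f(12)=-256643, f(13)=685536, f(14)=-1831205, f(15)=4892472, f(16)=-13071614, f(17)=34923513; answer 34923513

34923513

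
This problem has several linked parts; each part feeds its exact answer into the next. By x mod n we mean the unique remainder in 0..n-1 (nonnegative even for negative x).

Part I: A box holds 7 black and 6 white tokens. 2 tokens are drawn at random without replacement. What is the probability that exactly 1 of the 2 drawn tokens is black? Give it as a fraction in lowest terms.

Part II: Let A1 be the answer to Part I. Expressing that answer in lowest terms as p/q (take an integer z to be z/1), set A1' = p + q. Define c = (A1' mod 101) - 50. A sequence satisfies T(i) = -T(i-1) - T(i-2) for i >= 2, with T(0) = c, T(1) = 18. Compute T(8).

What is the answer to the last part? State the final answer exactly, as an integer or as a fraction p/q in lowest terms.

12

Part I: total draws C(13,2) = 78; favorable C(7,1)*C(6,1) = 42; P = 7/13; answer 7/13
Part II: A1 = 7/13; threaded value p + q = 20; c = -30; T(2) = -1*(18) - 1*(-30) = 12; iterating: T(2)=12, T(3)=-30, T(4)=18, T(5)=12, T(6)=-30, T(7)=18, T(8)=12; answer 12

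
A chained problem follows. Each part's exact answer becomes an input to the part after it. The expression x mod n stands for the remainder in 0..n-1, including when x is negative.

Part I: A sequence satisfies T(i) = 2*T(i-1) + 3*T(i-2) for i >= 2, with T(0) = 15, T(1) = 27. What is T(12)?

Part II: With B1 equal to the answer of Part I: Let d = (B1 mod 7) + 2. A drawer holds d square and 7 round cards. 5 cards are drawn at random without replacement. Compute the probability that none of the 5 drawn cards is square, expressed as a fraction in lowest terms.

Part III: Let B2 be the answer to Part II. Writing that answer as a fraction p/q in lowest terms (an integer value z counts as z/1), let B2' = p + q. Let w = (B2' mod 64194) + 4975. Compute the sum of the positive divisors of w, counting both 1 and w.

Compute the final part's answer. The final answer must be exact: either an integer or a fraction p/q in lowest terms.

9240

Part I: T(2) = 2*(27) + 3*(15) = 99; iterating: T(2)=99, T(3)=279, T(4)=855, T(5)=2547, T(6)=7659, T(7)=22959, T(8)=68895, T(9)=206667, T(10)=620019, T(11)=1860039, T(12)=5580135; answer 5580135
Part II: B1 = 5580135; d = 3; total draws C(10,5) = 252; favorable C(7,5) = 21; P = 1/12; answer 1/12
Part III: B2 = 1/12; threaded value p + q = 13; w = 4988; 4988 = 2^2 * 29 * 43; sigma = (1 + 2 + 4) * (1 + 29) * (1 + 43) = 7 * 30 * 44 = 9240; answer 9240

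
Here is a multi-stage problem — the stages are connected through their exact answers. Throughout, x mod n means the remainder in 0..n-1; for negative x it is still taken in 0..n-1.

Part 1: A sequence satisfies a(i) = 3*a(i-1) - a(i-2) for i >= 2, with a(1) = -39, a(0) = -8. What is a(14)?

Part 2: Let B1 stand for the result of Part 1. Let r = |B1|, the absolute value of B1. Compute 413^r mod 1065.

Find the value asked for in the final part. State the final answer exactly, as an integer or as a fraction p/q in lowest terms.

Part 1: a(2) = 3*(-39) - 1*(-8) = -109; iterating: a(2)=-109, a(3)=-288, a(4)=-755, a(5)=-1977, a(6)=-5176, a(7)=-13551, a(8)=-35477, a(9)=-92880, a(10)=-243163, a(11)=-636609, a(12)=-1666664, a(13)=-4363383, a(14)=-11423485; answer -11423485
Part 2: B1 = -11423485; r = 11423485; squarings mod 1065: 413^1=413, 413^2=169, 413^4=871, 413^8=361, 413^16=391, 413^32=586, 413^64=466, 413^128=961, 413^256=166, 413^512=931, 413^1024=916, 413^2048=901, 413^4096=271, 413^8192=1021, 413^16384=871, 413^32768=361, 413^65536=391, 413^131072=586, 413^262144=466, 413^524288=961, 413^1048576=166, 413^2097152=931, 413^4194304=916, 413^8388608=901; 413^11423485 = 413^1 * 413^4 * 413^8 * 413^16 * 413^32 * 413^64 * 413^128 * 413^512 * 413^1024 * 413^2048 * 413^16384 * 413^131072 * 413^262144 * 413^524288 * 413^2097152 * 413^8388608 = 233 (mod 1065); answer 233

233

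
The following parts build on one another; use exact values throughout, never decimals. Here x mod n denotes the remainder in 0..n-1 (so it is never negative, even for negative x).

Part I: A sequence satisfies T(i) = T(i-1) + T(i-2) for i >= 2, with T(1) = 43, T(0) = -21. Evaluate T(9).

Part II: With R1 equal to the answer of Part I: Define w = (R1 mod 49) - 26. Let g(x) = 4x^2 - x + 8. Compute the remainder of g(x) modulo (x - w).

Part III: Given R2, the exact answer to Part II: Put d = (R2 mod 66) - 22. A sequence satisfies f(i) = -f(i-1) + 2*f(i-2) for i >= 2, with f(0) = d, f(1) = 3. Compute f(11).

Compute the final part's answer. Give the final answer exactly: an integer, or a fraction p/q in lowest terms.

-6817

Part I: T(2) = 1*(43) + 1*(-21) = 22; iterating: T(2)=22, T(3)=65, T(4)=87, T(5)=152, T(6)=239, T(7)=391, T(8)=630, T(9)=1021; answer 1021
Part II: R1 = 1021; w = 15; remainder = value at the root: 4*(15)^2 - 1*(15)^1 + 8 = (900) + (-15) + (8) = 893; answer 893
Part III: R2 = 893; d = 13; f(2) = -1*(3) + 2*(13) = 23; iterating: f(2)=23, f(3)=-17, f(4)=63, f(5)=-97, f(6)=223, f(7)=-417, f(8)=863, f(9)=-1697, f(10)=3423, f(11)=-6817; answer -6817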